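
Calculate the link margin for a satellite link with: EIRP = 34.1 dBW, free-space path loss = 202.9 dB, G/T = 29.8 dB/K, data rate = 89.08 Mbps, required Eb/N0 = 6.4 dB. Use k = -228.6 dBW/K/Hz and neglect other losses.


C/N0 = EIRP - FSPL + G/T - k = 34.1 - 202.9 + 29.8 - (-228.6)
C/N0 = 89.6000 dB-Hz
R_b = 89.08 Mbps = 8.908e+07 bps -> 10*log10(R_b) = 79.4978 dB-Hz
Eb/N0 = C/N0 - 10*log10(R_b) = 89.6000 - 79.4978 = 10.1022 dB
Margin = Eb/N0 - Eb/N0_req = 10.1022 - 6.4 = 3.7022 dB (link closes)

3.7022 dB


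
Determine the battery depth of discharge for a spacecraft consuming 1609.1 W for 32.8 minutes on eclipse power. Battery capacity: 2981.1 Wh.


E_used = P * t / 60 = 1609.1 * 32.8 / 60 = 879.6413 Wh
DOD = E_used / E_total * 100 = 879.6413 / 2981.1 * 100
DOD = 29.5073 %

29.5073 %


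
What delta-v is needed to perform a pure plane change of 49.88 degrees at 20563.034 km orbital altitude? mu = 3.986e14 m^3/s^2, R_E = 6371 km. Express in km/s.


r = 26934.0340 km = 2.6934034e+07 m
V = sqrt(mu/r) = 3846.9624 m/s
di = 49.88 deg = 0.8705702 rad
dV = 2*V*sin(di/2) = 2*3846.9624*sin(0.4352851)
dV = 3244.2892 m/s = 3.2443 km/s

3.2443 km/s


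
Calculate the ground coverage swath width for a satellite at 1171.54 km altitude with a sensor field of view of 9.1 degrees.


FOV = 9.1 deg = 0.158825 rad
swath = 2 * alt * tan(FOV/2) = 2 * 1171.54 * tan(0.07941248)
swath = 2 * 1171.54 * 0.07957984
swath = 186.4619 km

186.4619 km


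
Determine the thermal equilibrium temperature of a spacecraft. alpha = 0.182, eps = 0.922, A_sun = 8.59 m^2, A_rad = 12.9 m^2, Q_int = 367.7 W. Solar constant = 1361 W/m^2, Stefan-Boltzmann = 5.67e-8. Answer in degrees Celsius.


Numerator = alpha*S*A_sun + Q_int = 0.182*1361*8.59 + 367.7 = 2495.4602 W
Denominator = eps*sigma*A_rad = 0.922*5.67e-8*12.9 = 6.7437846e-07 W/K^4
T^4 = 3.7003854e+09 K^4
T = 246.6390 K = -26.5110 C

-26.5110 degrees Celsius


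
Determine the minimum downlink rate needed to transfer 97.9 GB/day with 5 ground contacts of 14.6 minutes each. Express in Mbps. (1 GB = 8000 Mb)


total contact time = 5 * 14.6 * 60 = 4380.0000 s
data = 97.9 GB = 783200.0000 Mb
rate = 783200.0000 / 4380.0000 = 178.8128 Mbps

178.8128 Mbps


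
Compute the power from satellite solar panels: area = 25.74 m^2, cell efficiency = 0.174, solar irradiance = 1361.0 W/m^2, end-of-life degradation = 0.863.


P = area * eta * S * degradation
P = 25.74 * 0.174 * 1361.0 * 0.863
P = 5260.4962 W

5260.4962 W


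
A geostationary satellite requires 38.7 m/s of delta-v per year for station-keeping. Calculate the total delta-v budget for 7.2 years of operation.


dV = rate * years = 38.7 * 7.2
dV = 278.6400 m/s

278.6400 m/s


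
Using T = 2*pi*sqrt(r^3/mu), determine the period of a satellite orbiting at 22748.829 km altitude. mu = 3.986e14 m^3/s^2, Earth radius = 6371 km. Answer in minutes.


r = 29119.8290 km = 2.9119829e+07 m
T = 2*pi*sqrt(r^3/mu) = 2*pi*sqrt(2.469258e+22 / 3.986e14)
T = 49453.2060 s = 824.2201 min

824.2201 minutes


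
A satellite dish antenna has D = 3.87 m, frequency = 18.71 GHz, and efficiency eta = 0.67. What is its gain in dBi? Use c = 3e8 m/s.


lambda = c/f = 3e8 / 1.871e+10 = 0.01603421 m
G = eta*(pi*D/lambda)^2 = 0.67*(pi*3.87/0.01603421)^2
G = 385213.5398 (linear)
G = 10*log10(385213.5398) = 55.8570 dBi

55.8570 dBi


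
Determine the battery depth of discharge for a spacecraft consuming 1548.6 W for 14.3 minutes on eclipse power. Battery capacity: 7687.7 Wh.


E_used = P * t / 60 = 1548.6 * 14.3 / 60 = 369.0830 Wh
DOD = E_used / E_total * 100 = 369.0830 / 7687.7 * 100
DOD = 4.8010 %

4.8010 %


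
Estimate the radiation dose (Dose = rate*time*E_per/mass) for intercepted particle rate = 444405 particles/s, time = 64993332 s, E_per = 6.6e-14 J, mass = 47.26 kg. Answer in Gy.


Total energy deposited = rate * time * E_per
  = 444405 * 64993332 * 6.6e-14 = 1.9063 J
Dose = E_total / mass = 1.9063 / 47.26
Dose = 0.04033648 Gy

0.0403 Gy


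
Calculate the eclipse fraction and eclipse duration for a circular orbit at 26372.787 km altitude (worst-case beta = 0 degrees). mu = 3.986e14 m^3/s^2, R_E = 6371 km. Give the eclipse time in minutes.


r = 32743.7870 km
T = 982.7733 min
Eclipse fraction = arcsin(R_E/r)/pi = arcsin(6371.0000/32743.7870)/pi
= arcsin(0.1945713)/pi = 0.06233155
Eclipse duration = 0.06233155 * 982.7733 = 61.2578 min

61.2578 minutes


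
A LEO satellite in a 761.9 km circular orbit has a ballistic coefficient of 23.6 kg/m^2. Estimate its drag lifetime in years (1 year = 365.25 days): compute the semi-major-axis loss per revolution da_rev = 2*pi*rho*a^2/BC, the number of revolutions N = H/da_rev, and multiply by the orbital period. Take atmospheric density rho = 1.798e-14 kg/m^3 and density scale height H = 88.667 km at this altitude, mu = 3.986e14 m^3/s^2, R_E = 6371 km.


a = R_E + alt = 7132.9000 km = 7.1329e+06 m
da_rev = 2*pi*rho*a^2/BC = 2*pi*1.798e-14*(7.1329e+06)^2/23.6 = 0.243550948 m per revolution
N = H/da_rev = 88667.0000 m / 0.243550948 m = 364059.3513 revolutions
P = 2*pi*sqrt(a^3/mu) = 5995.2932 s
lifetime = N*P = 364059.3513 * 5995.2932 = 2.1826425e+09 s = 25262.0664 days
years = 25262.0664 / 365.25 = 69.1638 years

69.1638 years


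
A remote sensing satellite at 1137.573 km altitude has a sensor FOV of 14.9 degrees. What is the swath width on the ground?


FOV = 14.9 deg = 0.2600541 rad
swath = 2 * alt * tan(FOV/2) = 2 * 1137.573 * tan(0.130027)
swath = 2 * 1137.573 * 0.1307648
swath = 297.5090 km

297.5090 km


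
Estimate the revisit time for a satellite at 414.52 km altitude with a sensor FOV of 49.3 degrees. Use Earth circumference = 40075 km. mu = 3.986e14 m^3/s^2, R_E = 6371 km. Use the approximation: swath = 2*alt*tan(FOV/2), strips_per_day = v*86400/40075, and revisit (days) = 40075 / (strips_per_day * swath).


swath = 2*414.52*tan(0.4302237) = 380.4396 km
v = sqrt(mu/r) = 7664.3809 m/s = 7.6644 km/s
strips/day = v*86400/40075 = 7.6644*86400/40075 = 16.5241
coverage/day = strips * swath = 16.5241 * 380.4396 = 6286.4148 km
revisit = 40075 / 6286.4148 = 6.3749 days

6.3749 days


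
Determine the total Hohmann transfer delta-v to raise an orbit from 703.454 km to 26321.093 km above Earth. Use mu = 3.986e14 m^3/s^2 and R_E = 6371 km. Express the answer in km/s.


r1 = 7074.4540 km = 7.074454e+06 m
r2 = 32692.0930 km = 3.2692093e+07 m
dv1 = sqrt(mu/r1)*(sqrt(2*r2/(r1+r2)) - 1) = 2118.7394 m/s
dv2 = sqrt(mu/r2)*(1 - sqrt(2*r1/(r1+r2))) = 1408.9726 m/s
total dv = |dv1| + |dv2| = 2118.7394 + 1408.9726 = 3527.7120 m/s = 3.5277 km/s

3.5277 km/s


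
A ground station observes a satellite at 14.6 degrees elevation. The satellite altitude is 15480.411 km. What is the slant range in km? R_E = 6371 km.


h = 15480.411 km, el = 14.6 deg
d = -R_E*sin(el) + sqrt((R_E*sin(el))^2 + 2*R_E*h + h^2)
d = -6371.0000*sin(0.2548181) + sqrt((6371.0000*0.2520694)^2 + 2*6371.0000*15480.411 + 15480.411^2)
d = 19357.6905 km

19357.6905 km


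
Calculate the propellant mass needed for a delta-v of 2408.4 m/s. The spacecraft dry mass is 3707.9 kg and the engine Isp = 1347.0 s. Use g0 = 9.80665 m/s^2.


ve = Isp * g0 = 1347.0 * 9.80665 = 13209.557550 m/s
mass ratio = exp(dv/ve) = exp(2408.4/13209.557550) = 1.20000117
m_prop = m_dry * (mr - 1) = 3707.9 * (1.20000117 - 1)
m_prop = 741.5843 kg

741.5843 kg


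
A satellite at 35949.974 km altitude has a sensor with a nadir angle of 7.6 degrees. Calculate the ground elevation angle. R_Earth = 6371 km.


r = R_E + alt = 42320.9740 km
Law of sines in the satellite / Earth-center / ground-point triangle:
  sin(nadir)/R_E = sin(90 + el)/r  =>  cos(el) = (r/R_E)*sin(nadir)
cos(el) = (42320.9740 / 6371.0000) * sin(7.6 deg) = 0.8785464
el = arccos(0.8785464) = 28.5325 deg
(Earth-central angle = 90 - nadir - el = 53.8675 deg)

28.5325 degrees


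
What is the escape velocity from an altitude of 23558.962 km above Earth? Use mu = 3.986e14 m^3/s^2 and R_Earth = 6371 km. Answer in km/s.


r = 6371.0 + 23558.962 = 29929.9620 km = 2.9929962e+07 m
v_esc = sqrt(2*mu/r) = sqrt(2*3.986e14 / 2.9929962e+07)
v_esc = 5160.9608 m/s = 5.1610 km/s

5.1610 km/s


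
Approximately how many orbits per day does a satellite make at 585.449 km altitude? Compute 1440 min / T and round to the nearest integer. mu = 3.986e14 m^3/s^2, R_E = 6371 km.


r = 6.956449e+06 m
T = 2*pi*sqrt(r^3/mu) = 5774.2107 s = 96.2368 min
revs/day = 1440 / 96.2368 = 14.9631
Rounded: 15 revolutions per day

15 revolutions per day


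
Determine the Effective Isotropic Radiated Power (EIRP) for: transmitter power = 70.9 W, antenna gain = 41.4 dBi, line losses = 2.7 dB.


Pt = 70.9 W = 18.5065 dBW
EIRP = Pt_dBW + Gt - losses = 18.5065 + 41.4 - 2.7 = 57.2065 dBW

57.2065 dBW


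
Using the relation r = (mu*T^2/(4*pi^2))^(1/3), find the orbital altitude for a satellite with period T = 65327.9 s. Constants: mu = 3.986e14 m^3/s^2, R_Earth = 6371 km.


T = 65327.9 s
r = (mu*T^2/(4*pi^2))^(1/3) = (3.986e14 * 65327.9^2 / (4*pi^2))^(1/3)
r = 3.5058364e+07 m = 35058.3644 km
alt = r - R_E = 35058.3644 - 6371 = 28687.3644 km

28687.3644 km


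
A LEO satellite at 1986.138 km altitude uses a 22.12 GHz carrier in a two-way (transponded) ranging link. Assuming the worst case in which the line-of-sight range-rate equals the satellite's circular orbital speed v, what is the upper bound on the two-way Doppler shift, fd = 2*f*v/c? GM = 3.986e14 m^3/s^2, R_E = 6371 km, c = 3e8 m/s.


r = 8.357138e+06 m
v = sqrt(mu/r) = 6906.2113 m/s (worst-case radial velocity)
f = 22.12 GHz = 2.212e+10 Hz
fd = 2*f*v/c = 2*2.212e+10*6906.2113/3.0e+08
fd = 1.018436e+06 Hz

1.0184e+06 Hz


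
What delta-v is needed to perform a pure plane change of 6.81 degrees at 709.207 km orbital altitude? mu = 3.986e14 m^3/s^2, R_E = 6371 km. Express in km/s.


r = 7080.2070 km = 7.080207e+06 m
V = sqrt(mu/r) = 7503.1853 m/s
di = 6.81 deg = 0.1188569 rad
dV = 2*V*sin(di/2) = 2*7503.1853*sin(0.05942846)
dV = 891.2807 m/s = 0.8912807 km/s

0.8913 km/s


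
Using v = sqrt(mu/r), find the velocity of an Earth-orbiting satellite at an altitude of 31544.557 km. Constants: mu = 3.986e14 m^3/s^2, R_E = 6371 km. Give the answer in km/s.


r = R_E + alt = 6371.0 + 31544.557 = 37915.5570 km = 3.7915557e+07 m
v = sqrt(mu/r) = sqrt(3.986e14 / 3.7915557e+07) = 3242.3502 m/s = 3.2424 km/s

3.2424 km/s


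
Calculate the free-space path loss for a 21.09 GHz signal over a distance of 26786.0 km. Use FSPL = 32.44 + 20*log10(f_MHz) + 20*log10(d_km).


f = 21.09 GHz = 21090.0000 MHz
d = 26786.0 km
FSPL = 32.44 + 20*log10(21090.0000) + 20*log10(26786.0)
FSPL = 32.44 + 86.4815 + 88.5582
FSPL = 207.4797 dB

207.4797 dB


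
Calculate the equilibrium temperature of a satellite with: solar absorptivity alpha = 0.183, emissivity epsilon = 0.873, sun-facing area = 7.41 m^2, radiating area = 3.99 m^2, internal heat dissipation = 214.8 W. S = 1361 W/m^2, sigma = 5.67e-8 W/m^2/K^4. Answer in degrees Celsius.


Numerator = alpha*S*A_sun + Q_int = 0.183*1361*7.41 + 214.8 = 2060.3568 W
Denominator = eps*sigma*A_rad = 0.873*5.67e-8*3.99 = 1.9750141e-07 W/K^4
T^4 = 1.0432112e+10 K^4
T = 319.5899 K = 46.4399 C

46.4399 degrees Celsius


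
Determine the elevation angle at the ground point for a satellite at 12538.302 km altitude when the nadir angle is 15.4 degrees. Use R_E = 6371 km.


r = R_E + alt = 18909.3020 km
Law of sines in the satellite / Earth-center / ground-point triangle:
  sin(nadir)/R_E = sin(90 + el)/r  =>  cos(el) = (r/R_E)*sin(nadir)
cos(el) = (18909.3020 / 6371.0000) * sin(15.4 deg) = 0.7881778
el = arccos(0.7881778) = 37.9845 deg
(Earth-central angle = 90 - nadir - el = 36.6155 deg)

37.9845 degrees


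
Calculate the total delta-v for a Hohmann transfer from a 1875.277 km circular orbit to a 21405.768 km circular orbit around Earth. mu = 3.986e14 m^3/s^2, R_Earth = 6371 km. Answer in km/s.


r1 = 8246.2770 km = 8.246277e+06 m
r2 = 27776.7680 km = 2.7776768e+07 m
dv1 = sqrt(mu/r1)*(sqrt(2*r2/(r1+r2)) - 1) = 1681.3875 m/s
dv2 = sqrt(mu/r2)*(1 - sqrt(2*r1/(r1+r2))) = 1224.9611 m/s
total dv = |dv1| + |dv2| = 1681.3875 + 1224.9611 = 2906.3486 m/s = 2.9063 km/s

2.9063 km/s


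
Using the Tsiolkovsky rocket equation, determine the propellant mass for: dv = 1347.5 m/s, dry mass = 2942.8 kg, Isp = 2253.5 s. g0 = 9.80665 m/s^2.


ve = Isp * g0 = 2253.5 * 9.80665 = 22099.285775 m/s
mass ratio = exp(dv/ve) = exp(1347.5/22099.285775) = 1.06287215
m_prop = m_dry * (mr - 1) = 2942.8 * (1.06287215 - 1)
m_prop = 185.0202 kg

185.0202 kg


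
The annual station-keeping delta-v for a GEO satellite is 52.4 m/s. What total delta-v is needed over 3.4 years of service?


dV = rate * years = 52.4 * 3.4
dV = 178.1600 m/s

178.1600 m/s


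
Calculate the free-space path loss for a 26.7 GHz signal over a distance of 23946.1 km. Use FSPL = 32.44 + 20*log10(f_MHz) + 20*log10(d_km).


f = 26.7 GHz = 26700.0000 MHz
d = 23946.1 km
FSPL = 32.44 + 20*log10(26700.0000) + 20*log10(23946.1)
FSPL = 32.44 + 88.5302 + 87.5847
FSPL = 208.5549 dB

208.5549 dB


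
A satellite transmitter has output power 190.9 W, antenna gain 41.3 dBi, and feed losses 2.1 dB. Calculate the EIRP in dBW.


Pt = 190.9 W = 22.8081 dBW
EIRP = Pt_dBW + Gt - losses = 22.8081 + 41.3 - 2.1 = 62.0081 dBW

62.0081 dBW


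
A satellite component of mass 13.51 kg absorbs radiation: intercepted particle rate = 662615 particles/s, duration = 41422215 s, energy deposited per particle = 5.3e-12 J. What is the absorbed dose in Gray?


Total energy deposited = rate * time * E_per
  = 662615 * 41422215 * 5.3e-12 = 145.4690 J
Dose = E_total / mass = 145.4690 / 13.51
Dose = 10.7675 Gy

10.7675 Gy


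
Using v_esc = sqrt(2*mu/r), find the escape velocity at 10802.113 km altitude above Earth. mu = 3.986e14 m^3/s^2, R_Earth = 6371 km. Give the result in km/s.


r = 6371.0 + 10802.113 = 17173.1130 km = 1.7173113e+07 m
v_esc = sqrt(2*mu/r) = sqrt(2*3.986e14 / 1.7173113e+07)
v_esc = 6813.3254 m/s = 6.8133 km/s

6.8133 km/s


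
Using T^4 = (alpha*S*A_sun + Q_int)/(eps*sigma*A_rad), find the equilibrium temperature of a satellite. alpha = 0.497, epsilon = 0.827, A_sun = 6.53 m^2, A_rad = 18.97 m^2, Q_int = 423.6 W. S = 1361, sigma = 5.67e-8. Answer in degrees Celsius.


Numerator = alpha*S*A_sun + Q_int = 0.497*1361*6.53 + 423.6 = 4840.6030 W
Denominator = eps*sigma*A_rad = 0.827*5.67e-8*18.97 = 8.8952037e-07 W/K^4
T^4 = 5.4418124e+09 K^4
T = 271.6038 K = -1.5462 C

-1.5462 degrees Celsius


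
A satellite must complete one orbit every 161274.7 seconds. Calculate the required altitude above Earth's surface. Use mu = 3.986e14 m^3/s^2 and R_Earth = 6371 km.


T = 161274.7 s
r = (mu*T^2/(4*pi^2))^(1/3) = (3.986e14 * 161274.7^2 / (4*pi^2))^(1/3)
r = 6.4037841e+07 m = 64037.8409 km
alt = r - R_E = 64037.8409 - 6371 = 57666.8409 km

57666.8409 km


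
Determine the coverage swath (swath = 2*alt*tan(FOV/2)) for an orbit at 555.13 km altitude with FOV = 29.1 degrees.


FOV = 29.1 deg = 0.5078908 rad
swath = 2 * alt * tan(FOV/2) = 2 * 555.13 * tan(0.2539454)
swath = 2 * 555.13 * 0.2595488
swath = 288.1667 km

288.1667 km


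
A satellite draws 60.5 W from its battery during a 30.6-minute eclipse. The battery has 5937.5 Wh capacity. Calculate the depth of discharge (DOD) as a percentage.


E_used = P * t / 60 = 60.5 * 30.6 / 60 = 30.8550 Wh
DOD = E_used / E_total * 100 = 30.8550 / 5937.5 * 100
DOD = 0.5196632 %

0.5197 %


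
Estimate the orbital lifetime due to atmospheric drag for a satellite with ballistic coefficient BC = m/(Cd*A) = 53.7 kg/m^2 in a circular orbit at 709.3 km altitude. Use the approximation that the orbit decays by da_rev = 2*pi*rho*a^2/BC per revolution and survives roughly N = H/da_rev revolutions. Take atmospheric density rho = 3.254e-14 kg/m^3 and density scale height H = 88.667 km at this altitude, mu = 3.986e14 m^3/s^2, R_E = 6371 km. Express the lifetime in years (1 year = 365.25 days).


a = R_E + alt = 7080.3000 km = 7.0803e+06 m
da_rev = 2*pi*rho*a^2/BC = 2*pi*3.254e-14*(7.0803e+06)^2/53.7 = 0.190865068 m per revolution
N = H/da_rev = 88667.0000 m / 0.190865068 m = 464553.3157 revolutions
P = 2*pi*sqrt(a^3/mu) = 5929.0991 s
lifetime = N*P = 464553.3157 * 5929.0991 = 2.7543827e+09 s = 31879.4289 days
years = 31879.4289 / 365.25 = 87.2811 years

87.2811 years


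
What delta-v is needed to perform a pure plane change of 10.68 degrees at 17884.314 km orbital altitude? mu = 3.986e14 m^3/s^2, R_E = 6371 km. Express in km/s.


r = 24255.3140 km = 2.4255314e+07 m
V = sqrt(mu/r) = 4053.8269 m/s
di = 10.68 deg = 0.1864012 rad
dV = 2*V*sin(di/2) = 2*4053.8269*sin(0.09320058)
dV = 754.5446 m/s = 0.7545446 km/s

0.7545 km/s


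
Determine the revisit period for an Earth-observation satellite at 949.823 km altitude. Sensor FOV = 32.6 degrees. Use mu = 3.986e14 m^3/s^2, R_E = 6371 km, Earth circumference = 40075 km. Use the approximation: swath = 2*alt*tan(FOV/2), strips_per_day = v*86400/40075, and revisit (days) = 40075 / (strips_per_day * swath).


swath = 2*949.823*tan(0.2844887) = 555.4954 km
v = sqrt(mu/r) = 7378.8502 m/s = 7.3789 km/s
strips/day = v*86400/40075 = 7.3789*86400/40075 = 15.9085
coverage/day = strips * swath = 15.9085 * 555.4954 = 8837.0914 km
revisit = 40075 / 8837.0914 = 4.5349 days

4.5349 days


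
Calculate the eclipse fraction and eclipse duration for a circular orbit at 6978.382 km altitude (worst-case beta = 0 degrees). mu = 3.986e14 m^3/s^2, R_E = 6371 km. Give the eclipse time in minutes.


r = 13349.3820 km
T = 255.8301 min
Eclipse fraction = arcsin(R_E/r)/pi = arcsin(6371.0000/13349.3820)/pi
= arcsin(0.4772506)/pi = 0.1583666
Eclipse duration = 0.1583666 * 255.8301 = 40.5149 min

40.5149 minutes


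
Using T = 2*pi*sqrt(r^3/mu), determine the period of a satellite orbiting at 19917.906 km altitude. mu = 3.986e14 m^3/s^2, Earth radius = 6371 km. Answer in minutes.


r = 26288.9060 km = 2.6288906e+07 m
T = 2*pi*sqrt(r^3/mu) = 2*pi*sqrt(1.8168436e+22 / 3.986e14)
T = 42419.9343 s = 706.9989 min

706.9989 minutes


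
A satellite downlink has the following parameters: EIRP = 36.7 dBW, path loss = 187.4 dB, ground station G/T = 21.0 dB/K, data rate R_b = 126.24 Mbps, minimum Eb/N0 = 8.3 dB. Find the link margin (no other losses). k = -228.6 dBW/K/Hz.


C/N0 = EIRP - FSPL + G/T - k = 36.7 - 187.4 + 21.0 - (-228.6)
C/N0 = 98.9000 dB-Hz
R_b = 126.24 Mbps = 1.2624e+08 bps -> 10*log10(R_b) = 81.0120 dB-Hz
Eb/N0 = C/N0 - 10*log10(R_b) = 98.9000 - 81.0120 = 17.8880 dB
Margin = Eb/N0 - Eb/N0_req = 17.8880 - 8.3 = 9.5880 dB (link closes)

9.5880 dB


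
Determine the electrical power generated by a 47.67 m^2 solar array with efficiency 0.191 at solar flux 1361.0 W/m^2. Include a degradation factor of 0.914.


P = area * eta * S * degradation
P = 47.67 * 0.191 * 1361.0 * 0.914
P = 11326.1639 W

11326.1639 W


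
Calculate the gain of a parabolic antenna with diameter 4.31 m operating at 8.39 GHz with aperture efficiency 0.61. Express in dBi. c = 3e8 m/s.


lambda = c/f = 3e8 / 8.39e+09 = 0.03575685 m
G = eta*(pi*D/lambda)^2 = 0.61*(pi*4.31/0.03575685)^2
G = 87471.2903 (linear)
G = 10*log10(87471.2903) = 49.4187 dBi

49.4187 dBi


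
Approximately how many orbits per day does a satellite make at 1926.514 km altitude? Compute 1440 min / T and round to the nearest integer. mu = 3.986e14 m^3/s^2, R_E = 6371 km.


r = 8.297514e+06 m
T = 2*pi*sqrt(r^3/mu) = 7521.9980 s = 125.3666 min
revs/day = 1440 / 125.3666 = 11.4863
Rounded: 11 revolutions per day

11 revolutions per day


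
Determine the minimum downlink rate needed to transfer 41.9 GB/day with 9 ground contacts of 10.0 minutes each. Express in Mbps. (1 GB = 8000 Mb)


total contact time = 9 * 10.0 * 60 = 5400.0000 s
data = 41.9 GB = 335200.0000 Mb
rate = 335200.0000 / 5400.0000 = 62.0741 Mbps

62.0741 Mbps


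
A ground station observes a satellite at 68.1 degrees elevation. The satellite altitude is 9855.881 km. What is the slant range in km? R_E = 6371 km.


h = 9855.881 km, el = 68.1 deg
d = -R_E*sin(el) + sqrt((R_E*sin(el))^2 + 2*R_E*h + h^2)
d = -6371.0000*sin(1.1886) + sqrt((6371.0000*0.9278363)^2 + 2*6371.0000*9855.881 + 9855.881^2)
d = 10140.6972 km

10140.6972 km


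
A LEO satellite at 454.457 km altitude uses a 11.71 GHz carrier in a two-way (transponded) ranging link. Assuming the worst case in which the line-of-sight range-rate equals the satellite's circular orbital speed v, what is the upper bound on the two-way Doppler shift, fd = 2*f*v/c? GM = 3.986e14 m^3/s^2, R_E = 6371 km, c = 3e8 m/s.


r = 6.825457e+06 m
v = sqrt(mu/r) = 7641.9252 m/s (worst-case radial velocity)
f = 11.71 GHz = 1.171e+10 Hz
fd = 2*f*v/c = 2*1.171e+10*7641.9252/3.0e+08
fd = 596579.6235 Hz

596579.6235 Hz


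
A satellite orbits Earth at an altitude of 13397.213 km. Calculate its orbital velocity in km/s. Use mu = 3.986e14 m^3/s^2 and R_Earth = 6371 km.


r = R_E + alt = 6371.0 + 13397.213 = 19768.2130 km = 1.9768213e+07 m
v = sqrt(mu/r) = sqrt(3.986e14 / 1.9768213e+07) = 4490.3991 m/s = 4.4904 km/s

4.4904 km/s


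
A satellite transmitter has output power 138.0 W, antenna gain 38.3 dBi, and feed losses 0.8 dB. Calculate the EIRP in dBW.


Pt = 138.0 W = 21.3988 dBW
EIRP = Pt_dBW + Gt - losses = 21.3988 + 38.3 - 0.8 = 58.8988 dBW

58.8988 dBW


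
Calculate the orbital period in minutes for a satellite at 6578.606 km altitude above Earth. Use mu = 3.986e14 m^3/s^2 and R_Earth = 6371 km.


r = 12949.6060 km = 1.2949606e+07 m
T = 2*pi*sqrt(r^3/mu) = 2*pi*sqrt(2.1715492e+21 / 3.986e14)
T = 14665.4723 s = 244.4245 min

244.4245 minutes


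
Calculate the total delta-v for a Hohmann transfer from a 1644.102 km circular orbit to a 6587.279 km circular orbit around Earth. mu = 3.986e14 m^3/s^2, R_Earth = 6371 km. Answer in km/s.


r1 = 8015.1020 km = 8.015102e+06 m
r2 = 12958.2790 km = 1.2958279e+07 m
dv1 = sqrt(mu/r1)*(sqrt(2*r2/(r1+r2)) - 1) = 787.1130 m/s
dv2 = sqrt(mu/r2)*(1 - sqrt(2*r1/(r1+r2))) = 697.4376 m/s
total dv = |dv1| + |dv2| = 787.1130 + 697.4376 = 1484.5506 m/s = 1.4846 km/s

1.4846 km/s


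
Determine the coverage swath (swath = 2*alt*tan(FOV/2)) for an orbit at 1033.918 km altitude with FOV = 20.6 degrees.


FOV = 20.6 deg = 0.3595378 rad
swath = 2 * alt * tan(FOV/2) = 2 * 1033.918 * tan(0.1797689)
swath = 2 * 1033.918 * 0.1817308
swath = 375.7895 km

375.7895 km


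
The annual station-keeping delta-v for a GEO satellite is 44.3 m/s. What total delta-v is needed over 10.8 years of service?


dV = rate * years = 44.3 * 10.8
dV = 478.4400 m/s

478.4400 m/s


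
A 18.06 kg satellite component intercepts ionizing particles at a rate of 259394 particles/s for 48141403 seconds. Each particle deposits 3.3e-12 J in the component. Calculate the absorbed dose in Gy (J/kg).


Total energy deposited = rate * time * E_per
  = 259394 * 48141403 * 3.3e-12 = 41.2091 J
Dose = E_total / mass = 41.2091 / 18.06
Dose = 2.2818 Gy

2.2818 Gy


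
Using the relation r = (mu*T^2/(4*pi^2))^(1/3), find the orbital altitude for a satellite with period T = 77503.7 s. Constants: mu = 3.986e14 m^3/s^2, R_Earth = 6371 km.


T = 77503.7 s
r = (mu*T^2/(4*pi^2))^(1/3) = (3.986e14 * 77503.7^2 / (4*pi^2))^(1/3)
r = 3.9289287e+07 m = 39289.2866 km
alt = r - R_E = 39289.2866 - 6371 = 32918.2866 km

32918.2866 km


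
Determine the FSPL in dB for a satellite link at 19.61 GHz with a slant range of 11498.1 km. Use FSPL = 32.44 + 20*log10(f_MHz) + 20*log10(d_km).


f = 19.61 GHz = 19610.0000 MHz
d = 11498.1 km
FSPL = 32.44 + 20*log10(19610.0000) + 20*log10(11498.1)
FSPL = 32.44 + 85.8496 + 81.2125
FSPL = 199.5021 dB

199.5021 dB


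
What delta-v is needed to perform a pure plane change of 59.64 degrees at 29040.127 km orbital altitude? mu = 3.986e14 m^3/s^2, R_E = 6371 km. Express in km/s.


r = 35411.1270 km = 3.5411127e+07 m
V = sqrt(mu/r) = 3355.0483 m/s
di = 59.64 deg = 1.0409 rad
dV = 2*V*sin(di/2) = 2*3355.0483*sin(0.5204572)
dV = 3336.7756 m/s = 3.3368 km/s

3.3368 km/s


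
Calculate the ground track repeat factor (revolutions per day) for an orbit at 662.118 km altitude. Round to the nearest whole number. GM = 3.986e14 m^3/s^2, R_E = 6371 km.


r = 7.033118e+06 m
T = 2*pi*sqrt(r^3/mu) = 5869.9321 s = 97.8322 min
revs/day = 1440 / 97.8322 = 14.7191
Rounded: 15 revolutions per day

15 revolutions per day


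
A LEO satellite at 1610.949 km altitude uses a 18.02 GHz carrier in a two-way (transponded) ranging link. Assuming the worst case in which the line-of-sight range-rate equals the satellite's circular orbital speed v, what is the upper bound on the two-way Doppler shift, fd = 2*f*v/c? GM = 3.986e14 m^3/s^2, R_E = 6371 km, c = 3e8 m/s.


r = 7.981949e+06 m
v = sqrt(mu/r) = 7066.6596 m/s (worst-case radial velocity)
f = 18.02 GHz = 1.802e+10 Hz
fd = 2*f*v/c = 2*1.802e+10*7066.6596/3.0e+08
fd = 848941.3752 Hz

848941.3752 Hz


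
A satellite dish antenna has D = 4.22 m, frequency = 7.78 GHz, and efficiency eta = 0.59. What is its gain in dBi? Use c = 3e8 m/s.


lambda = c/f = 3e8 / 7.78e+09 = 0.03856041 m
G = eta*(pi*D/lambda)^2 = 0.59*(pi*4.22/0.03856041)^2
G = 69741.8307 (linear)
G = 10*log10(69741.8307) = 48.4349 dBi

48.4349 dBi


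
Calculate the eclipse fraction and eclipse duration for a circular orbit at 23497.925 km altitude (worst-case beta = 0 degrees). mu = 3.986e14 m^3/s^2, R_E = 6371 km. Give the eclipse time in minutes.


r = 29868.9250 km
T = 856.2279 min
Eclipse fraction = arcsin(R_E/r)/pi = arcsin(6371.0000/29868.9250)/pi
= arcsin(0.2132986)/pi = 0.06842072
Eclipse duration = 0.06842072 * 856.2279 = 58.5837 min

58.5837 minutes


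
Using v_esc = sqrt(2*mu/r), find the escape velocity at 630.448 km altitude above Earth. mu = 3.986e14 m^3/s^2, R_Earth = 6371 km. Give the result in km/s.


r = 6371.0 + 630.448 = 7001.4480 km = 7.001448e+06 m
v_esc = sqrt(2*mu/r) = sqrt(2*3.986e14 / 7.001448e+06)
v_esc = 10670.6214 m/s = 10.6706 km/s

10.6706 km/s


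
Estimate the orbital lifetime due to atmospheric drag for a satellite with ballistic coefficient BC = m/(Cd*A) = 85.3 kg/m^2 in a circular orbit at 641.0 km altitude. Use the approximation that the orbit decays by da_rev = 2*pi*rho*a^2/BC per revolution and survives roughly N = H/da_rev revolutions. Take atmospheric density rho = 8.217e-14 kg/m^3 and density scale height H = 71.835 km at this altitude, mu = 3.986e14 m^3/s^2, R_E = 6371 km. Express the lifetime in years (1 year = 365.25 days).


a = R_E + alt = 7012.0000 km = 7.012e+06 m
da_rev = 2*pi*rho*a^2/BC = 2*pi*8.217e-14*(7.012e+06)^2/85.3 = 0.297596582 m per revolution
N = H/da_rev = 71835.0000 m / 0.297596582 m = 241383.8207 revolutions
P = 2*pi*sqrt(a^3/mu) = 5843.5139 s
lifetime = N*P = 241383.8207 * 5843.5139 = 1.4105297e+09 s = 16325.5754 days
years = 16325.5754 / 365.25 = 44.6970 years

44.6970 years


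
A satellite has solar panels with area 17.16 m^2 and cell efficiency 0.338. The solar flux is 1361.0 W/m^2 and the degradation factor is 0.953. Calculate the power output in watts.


P = area * eta * S * degradation
P = 17.16 * 0.338 * 1361.0 * 0.953
P = 7522.8952 W

7522.8952 W


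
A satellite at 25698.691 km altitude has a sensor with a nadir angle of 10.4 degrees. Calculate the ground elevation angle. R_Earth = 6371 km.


r = R_E + alt = 32069.6910 km
Law of sines in the satellite / Earth-center / ground-point triangle:
  sin(nadir)/R_E = sin(90 + el)/r  =>  cos(el) = (r/R_E)*sin(nadir)
cos(el) = (32069.6910 / 6371.0000) * sin(10.4 deg) = 0.9086789
el = arccos(0.9086789) = 24.6766 deg
(Earth-central angle = 90 - nadir - el = 54.9234 deg)

24.6766 degrees


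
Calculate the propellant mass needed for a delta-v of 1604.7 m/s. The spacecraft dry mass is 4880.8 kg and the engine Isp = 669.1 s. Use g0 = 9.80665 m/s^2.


ve = Isp * g0 = 669.1 * 9.80665 = 6561.629515 m/s
mass ratio = exp(dv/ve) = exp(1604.7/6561.629515) = 1.27705693
m_prop = m_dry * (mr - 1) = 4880.8 * (1.27705693 - 1)
m_prop = 1352.2594 kg

1352.2594 kg


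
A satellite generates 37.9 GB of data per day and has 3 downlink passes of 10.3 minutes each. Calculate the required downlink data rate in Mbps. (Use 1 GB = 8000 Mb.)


total contact time = 3 * 10.3 * 60 = 1854.0000 s
data = 37.9 GB = 303200.0000 Mb
rate = 303200.0000 / 1854.0000 = 163.5383 Mbps

163.5383 Mbps


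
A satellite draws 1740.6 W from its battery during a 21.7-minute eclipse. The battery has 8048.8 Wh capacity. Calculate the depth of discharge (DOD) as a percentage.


E_used = P * t / 60 = 1740.6 * 21.7 / 60 = 629.5170 Wh
DOD = E_used / E_total * 100 = 629.5170 / 8048.8 * 100
DOD = 7.8213 %

7.8213 %


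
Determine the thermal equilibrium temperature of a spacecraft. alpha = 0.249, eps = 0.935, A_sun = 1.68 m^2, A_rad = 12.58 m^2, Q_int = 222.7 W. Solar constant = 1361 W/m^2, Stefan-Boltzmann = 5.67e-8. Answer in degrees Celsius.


Numerator = alpha*S*A_sun + Q_int = 0.249*1361*1.68 + 222.7 = 792.0335 W
Denominator = eps*sigma*A_rad = 0.935*5.67e-8*12.58 = 6.6692241e-07 W/K^4
T^4 = 1.1875947e+09 K^4
T = 185.6381 K = -87.5119 C

-87.5119 degrees Celsius


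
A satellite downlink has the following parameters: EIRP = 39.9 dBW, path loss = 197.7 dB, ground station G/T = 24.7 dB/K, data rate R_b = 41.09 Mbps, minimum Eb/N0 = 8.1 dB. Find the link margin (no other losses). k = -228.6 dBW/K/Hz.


C/N0 = EIRP - FSPL + G/T - k = 39.9 - 197.7 + 24.7 - (-228.6)
C/N0 = 95.5000 dB-Hz
R_b = 41.09 Mbps = 4.109e+07 bps -> 10*log10(R_b) = 76.1374 dB-Hz
Eb/N0 = C/N0 - 10*log10(R_b) = 95.5000 - 76.1374 = 19.3626 dB
Margin = Eb/N0 - Eb/N0_req = 19.3626 - 8.1 = 11.2626 dB (link closes)

11.2626 dB


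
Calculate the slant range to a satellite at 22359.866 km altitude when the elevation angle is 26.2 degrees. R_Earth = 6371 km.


h = 22359.866 km, el = 26.2 deg
d = -R_E*sin(el) + sqrt((R_E*sin(el))^2 + 2*R_E*h + h^2)
d = -6371.0000*sin(0.4572763) + sqrt((6371.0000*0.4415059)^2 + 2*6371.0000*22359.866 + 22359.866^2)
d = 25343.6052 km

25343.6052 km


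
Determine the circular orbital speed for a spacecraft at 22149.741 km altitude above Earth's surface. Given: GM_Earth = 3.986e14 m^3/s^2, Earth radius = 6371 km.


r = R_E + alt = 6371.0 + 22149.741 = 28520.7410 km = 2.8520741e+07 m
v = sqrt(mu/r) = sqrt(3.986e14 / 2.8520741e+07) = 3738.4213 m/s = 3.7384 km/s

3.7384 km/s


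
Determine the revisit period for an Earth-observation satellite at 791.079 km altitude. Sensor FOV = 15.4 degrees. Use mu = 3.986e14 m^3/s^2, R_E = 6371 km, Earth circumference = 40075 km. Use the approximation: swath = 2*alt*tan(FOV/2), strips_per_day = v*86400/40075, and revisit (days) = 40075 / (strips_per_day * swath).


swath = 2*791.079*tan(0.1343904) = 213.9162 km
v = sqrt(mu/r) = 7460.1763 m/s = 7.4602 km/s
strips/day = v*86400/40075 = 7.4602*86400/40075 = 16.0838
coverage/day = strips * swath = 16.0838 * 213.9162 = 3440.5897 km
revisit = 40075 / 3440.5897 = 11.6477 days

11.6477 days


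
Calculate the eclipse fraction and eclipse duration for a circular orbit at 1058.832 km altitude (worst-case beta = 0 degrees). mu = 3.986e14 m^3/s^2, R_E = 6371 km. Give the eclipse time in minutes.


r = 7429.8320 km
T = 106.2254 min
Eclipse fraction = arcsin(R_E/r)/pi = arcsin(6371.0000/7429.8320)/pi
= arcsin(0.8574891)/pi = 0.3279768
Eclipse duration = 0.3279768 * 106.2254 = 34.8395 min

34.8395 minutes


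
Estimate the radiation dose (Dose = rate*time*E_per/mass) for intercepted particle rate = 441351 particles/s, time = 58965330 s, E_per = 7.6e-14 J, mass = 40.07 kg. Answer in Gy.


Total energy deposited = rate * time * E_per
  = 441351 * 58965330 * 7.6e-14 = 1.9779 J
Dose = E_total / mass = 1.9779 / 40.07
Dose = 0.04935999 Gy

0.0494 Gy


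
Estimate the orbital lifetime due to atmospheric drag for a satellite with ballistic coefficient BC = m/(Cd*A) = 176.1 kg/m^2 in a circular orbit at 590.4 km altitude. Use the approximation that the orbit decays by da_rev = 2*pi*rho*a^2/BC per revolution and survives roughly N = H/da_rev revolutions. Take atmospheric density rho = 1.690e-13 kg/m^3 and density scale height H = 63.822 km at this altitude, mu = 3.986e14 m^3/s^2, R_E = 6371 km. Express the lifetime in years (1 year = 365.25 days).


a = R_E + alt = 6961.4000 km = 6.9614e+06 m
da_rev = 2*pi*rho*a^2/BC = 2*pi*1.690e-13*(6.9614e+06)^2/176.1 = 0.29221358 m per revolution
N = H/da_rev = 63822.0000 m / 0.29221358 m = 218408.7407 revolutions
P = 2*pi*sqrt(a^3/mu) = 5780.3762 s
lifetime = N*P = 218408.7407 * 5780.3762 = 1.2624847e+09 s = 14612.0913 days
years = 14612.0913 / 365.25 = 40.0057 years

40.0057 years


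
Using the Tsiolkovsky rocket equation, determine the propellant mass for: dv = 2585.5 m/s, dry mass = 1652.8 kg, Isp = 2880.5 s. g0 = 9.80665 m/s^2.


ve = Isp * g0 = 2880.5 * 9.80665 = 28248.055325 m/s
mass ratio = exp(dv/ve) = exp(2585.5/28248.055325) = 1.09584793
m_prop = m_dry * (mr - 1) = 1652.8 * (1.09584793 - 1)
m_prop = 158.4175 kg

158.4175 kg


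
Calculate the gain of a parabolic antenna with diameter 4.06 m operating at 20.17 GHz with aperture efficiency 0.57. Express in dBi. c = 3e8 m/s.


lambda = c/f = 3e8 / 2.017e+10 = 0.01487357 m
G = eta*(pi*D/lambda)^2 = 0.57*(pi*4.06/0.01487357)^2
G = 419175.5619 (linear)
G = 10*log10(419175.5619) = 56.2240 dBi

56.2240 dBi


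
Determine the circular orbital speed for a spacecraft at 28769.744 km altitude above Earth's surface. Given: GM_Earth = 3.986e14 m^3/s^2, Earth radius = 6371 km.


r = R_E + alt = 6371.0 + 28769.744 = 35140.7440 km = 3.5140744e+07 m
v = sqrt(mu/r) = sqrt(3.986e14 / 3.5140744e+07) = 3367.9309 m/s = 3.3679 km/s

3.3679 km/s


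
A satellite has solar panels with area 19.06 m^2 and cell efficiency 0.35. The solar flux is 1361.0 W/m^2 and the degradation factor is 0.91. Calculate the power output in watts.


P = area * eta * S * degradation
P = 19.06 * 0.35 * 1361.0 * 0.91
P = 8262.1002 W

8262.1002 W


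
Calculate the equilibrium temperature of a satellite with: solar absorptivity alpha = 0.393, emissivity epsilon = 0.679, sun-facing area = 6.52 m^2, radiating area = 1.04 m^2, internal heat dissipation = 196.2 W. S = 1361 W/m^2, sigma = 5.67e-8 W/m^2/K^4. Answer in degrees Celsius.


Numerator = alpha*S*A_sun + Q_int = 0.393*1361*6.52 + 196.2 = 3683.5720 W
Denominator = eps*sigma*A_rad = 0.679*5.67e-8*1.04 = 4.0039272e-08 W/K^4
T^4 = 9.1998974e+10 K^4
T = 550.7389 K = 277.5889 C

277.5889 degrees Celsius


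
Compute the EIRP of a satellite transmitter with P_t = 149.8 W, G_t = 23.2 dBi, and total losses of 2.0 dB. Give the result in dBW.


Pt = 149.8 W = 21.7551 dBW
EIRP = Pt_dBW + Gt - losses = 21.7551 + 23.2 - 2.0 = 42.9551 dBW

42.9551 dBW


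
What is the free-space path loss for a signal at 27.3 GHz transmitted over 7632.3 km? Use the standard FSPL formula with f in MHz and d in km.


f = 27.3 GHz = 27300.0000 MHz
d = 7632.3 km
FSPL = 32.44 + 20*log10(27300.0000) + 20*log10(7632.3)
FSPL = 32.44 + 88.7233 + 77.6531
FSPL = 198.8164 dB

198.8164 dB


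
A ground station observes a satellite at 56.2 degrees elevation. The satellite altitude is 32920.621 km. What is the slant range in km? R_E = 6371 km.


h = 32920.621 km, el = 56.2 deg
d = -R_E*sin(el) + sqrt((R_E*sin(el))^2 + 2*R_E*h + h^2)
d = -6371.0000*sin(0.980875) + sqrt((6371.0000*0.8309845)^2 + 2*6371.0000*32920.621 + 32920.621^2)
d = 33837.2484 km

33837.2484 km


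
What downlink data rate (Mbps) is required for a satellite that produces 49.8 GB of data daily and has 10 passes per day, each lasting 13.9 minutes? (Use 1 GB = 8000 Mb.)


total contact time = 10 * 13.9 * 60 = 8340.0000 s
data = 49.8 GB = 398400.0000 Mb
rate = 398400.0000 / 8340.0000 = 47.7698 Mbps

47.7698 Mbps


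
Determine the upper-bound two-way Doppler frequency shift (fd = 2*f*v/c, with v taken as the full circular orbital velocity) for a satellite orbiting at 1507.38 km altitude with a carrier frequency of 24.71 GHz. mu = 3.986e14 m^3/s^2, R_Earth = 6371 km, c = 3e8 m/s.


r = 7.87838e+06 m
v = sqrt(mu/r) = 7112.9570 m/s (worst-case radial velocity)
f = 24.71 GHz = 2.471e+10 Hz
fd = 2*f*v/c = 2*2.471e+10*7112.9570/3.0e+08
fd = 1.1717411e+06 Hz

1.1717e+06 Hz


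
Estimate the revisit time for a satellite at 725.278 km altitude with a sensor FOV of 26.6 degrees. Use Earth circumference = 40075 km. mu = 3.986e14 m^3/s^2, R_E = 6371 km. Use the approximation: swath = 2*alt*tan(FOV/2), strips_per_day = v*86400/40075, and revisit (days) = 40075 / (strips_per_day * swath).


swath = 2*725.278*tan(0.2321288) = 342.8969 km
v = sqrt(mu/r) = 7494.6842 m/s = 7.4947 km/s
strips/day = v*86400/40075 = 7.4947*86400/40075 = 16.1582
coverage/day = strips * swath = 16.1582 * 342.8969 = 5540.6041 km
revisit = 40075 / 5540.6041 = 7.2330 days

7.2330 days


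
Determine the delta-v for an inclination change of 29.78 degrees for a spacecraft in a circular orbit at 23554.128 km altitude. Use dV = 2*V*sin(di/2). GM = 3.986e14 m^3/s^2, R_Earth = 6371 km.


r = 29925.1280 km = 2.9925128e+07 m
V = sqrt(mu/r) = 3649.6451 m/s
di = 29.78 deg = 0.5197591 rad
dV = 2*V*sin(di/2) = 2*3649.6451*sin(0.2598795)
dV = 1875.6557 m/s = 1.8757 km/s

1.8757 km/s


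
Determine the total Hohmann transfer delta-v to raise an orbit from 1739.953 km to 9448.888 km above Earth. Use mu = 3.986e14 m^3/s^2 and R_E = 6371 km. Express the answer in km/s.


r1 = 8110.9530 km = 8.110953e+06 m
r2 = 15819.8880 km = 1.5819888e+07 m
dv1 = sqrt(mu/r1)*(sqrt(2*r2/(r1+r2)) - 1) = 1050.4196 m/s
dv2 = sqrt(mu/r2)*(1 - sqrt(2*r1/(r1+r2))) = 886.8272 m/s
total dv = |dv1| + |dv2| = 1050.4196 + 886.8272 = 1937.2468 m/s = 1.9372 km/s

1.9372 km/s


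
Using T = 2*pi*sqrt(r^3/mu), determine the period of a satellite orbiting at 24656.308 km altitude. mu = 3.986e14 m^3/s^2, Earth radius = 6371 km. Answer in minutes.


r = 31027.3080 km = 3.1027308e+07 m
T = 2*pi*sqrt(r^3/mu) = 2*pi*sqrt(2.9869798e+22 / 3.986e14)
T = 54391.0404 s = 906.5173 min

906.5173 minutes


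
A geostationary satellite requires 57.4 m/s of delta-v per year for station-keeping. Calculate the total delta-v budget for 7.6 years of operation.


dV = rate * years = 57.4 * 7.6
dV = 436.2400 m/s

436.2400 m/s


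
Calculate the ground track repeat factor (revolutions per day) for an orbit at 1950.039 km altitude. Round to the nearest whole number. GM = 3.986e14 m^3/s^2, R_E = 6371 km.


r = 8.321039e+06 m
T = 2*pi*sqrt(r^3/mu) = 7554.0100 s = 125.9002 min
revs/day = 1440 / 125.9002 = 11.4376
Rounded: 11 revolutions per day

11 revolutions per day


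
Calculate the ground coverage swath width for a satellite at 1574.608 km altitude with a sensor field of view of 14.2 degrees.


FOV = 14.2 deg = 0.2478368 rad
swath = 2 * alt * tan(FOV/2) = 2 * 1574.608 * tan(0.1239184)
swath = 2 * 1574.608 * 0.1245566
swath = 392.2556 km

392.2556 km


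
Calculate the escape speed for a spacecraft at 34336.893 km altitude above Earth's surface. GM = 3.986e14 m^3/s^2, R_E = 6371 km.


r = 6371.0 + 34336.893 = 40707.8930 km = 4.0707893e+07 m
v_esc = sqrt(2*mu/r) = sqrt(2*3.986e14 / 4.0707893e+07)
v_esc = 4425.3165 m/s = 4.4253 km/s

4.4253 km/s


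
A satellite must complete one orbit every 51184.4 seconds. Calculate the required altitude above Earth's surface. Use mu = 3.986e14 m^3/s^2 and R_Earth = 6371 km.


T = 51184.4 s
r = (mu*T^2/(4*pi^2))^(1/3) = (3.986e14 * 51184.4^2 / (4*pi^2))^(1/3)
r = 2.9795517e+07 m = 29795.5173 km
alt = r - R_E = 29795.5173 - 6371 = 23424.5173 km

23424.5173 km


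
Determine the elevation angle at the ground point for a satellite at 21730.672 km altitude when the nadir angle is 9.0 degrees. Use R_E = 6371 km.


r = R_E + alt = 28101.6720 km
Law of sines in the satellite / Earth-center / ground-point triangle:
  sin(nadir)/R_E = sin(90 + el)/r  =>  cos(el) = (r/R_E)*sin(nadir)
cos(el) = (28101.6720 / 6371.0000) * sin(9.0 deg) = 0.6900126
el = arccos(0.6900126) = 46.3689 deg
(Earth-central angle = 90 - nadir - el = 34.6311 deg)

46.3689 degrees


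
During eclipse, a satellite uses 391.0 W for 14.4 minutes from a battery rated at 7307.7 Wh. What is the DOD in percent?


E_used = P * t / 60 = 391.0 * 14.4 / 60 = 93.8400 Wh
DOD = E_used / E_total * 100 = 93.8400 / 7307.7 * 100
DOD = 1.2841 %

1.2841 %
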